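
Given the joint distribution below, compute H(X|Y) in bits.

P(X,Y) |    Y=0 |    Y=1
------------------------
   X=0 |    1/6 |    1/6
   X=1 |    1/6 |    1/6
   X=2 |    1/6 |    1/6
1.5850 bits

Using the chain rule: H(X|Y) = H(X,Y) - H(Y)

First, compute H(X,Y) = 2.5850 bits

Marginal P(Y) = (1/2, 1/2)
H(Y) = 1.0000 bits

H(X|Y) = H(X,Y) - H(Y) = 2.5850 - 1.0000 = 1.5850 bits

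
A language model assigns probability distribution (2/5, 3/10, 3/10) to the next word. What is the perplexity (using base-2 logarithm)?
2.9710

Perplexity is 2^H (or exp(H) for natural log).

First, H = -Σ p log p = 1.5710 bits
Perplexity = 2^1.5710 = 2.9710

Interpretation: The model's uncertainty is equivalent to choosing uniformly among 3.0 options.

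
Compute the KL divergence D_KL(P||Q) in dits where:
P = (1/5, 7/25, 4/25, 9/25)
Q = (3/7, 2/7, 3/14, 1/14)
0.1639 dits

KL divergence: D_KL(P||Q) = Σ p(x) log(p(x)/q(x))

Computing term by term:
  x=0: 1/5 × log_10[(1/5)/(3/7)] = 1/5 × -0.3310 = -0.0662
  x=1: 7/25 × log_10[(7/25)/(2/7)] = 7/25 × -0.0088 = -0.0025
  x=2: 4/25 × log_10[(4/25)/(3/14)] = 4/25 × -0.1269 = -0.0203
  x=3: 9/25 × log_10[(9/25)/(1/14)] = 9/25 × 0.7024 = 0.2529

D_KL(P||Q) = 0.1639 dits

Note: KL divergence is always non-negative and equals 0 iff P = Q.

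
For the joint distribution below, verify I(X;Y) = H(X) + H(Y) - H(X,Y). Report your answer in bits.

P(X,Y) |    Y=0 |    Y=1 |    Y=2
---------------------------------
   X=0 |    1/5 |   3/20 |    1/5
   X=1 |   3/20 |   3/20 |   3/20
I(X;Y) = 0.0031 bits

Mutual information has multiple equivalent forms:
- I(X;Y) = H(X) - H(X|Y)
- I(X;Y) = H(Y) - H(Y|X)
- I(X;Y) = H(X) + H(Y) - H(X,Y)

Computing all quantities:
H(X) = 0.9928, H(Y) = 1.5813, H(X,Y) = 2.5710
H(X|Y) = 0.9897, H(Y|X) = 1.5782

Verification:
H(X) - H(X|Y) = 0.9928 - 0.9897 = 0.0031
H(Y) - H(Y|X) = 1.5813 - 1.5782 = 0.0031
H(X) + H(Y) - H(X,Y) = 0.9928 + 1.5813 - 2.5710 = 0.0031

All forms give I(X;Y) = 0.0031 bits. ✓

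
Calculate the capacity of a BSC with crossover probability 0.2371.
0.2098 bits

For a binary symmetric channel (BSC) with error probability p:
Capacity C = 1 - H(p) bits per symbol

where H(p) = -p log₂(p) - (1-p) log₂(1-p) is the binary entropy function.

H(0.2371) = 0.7902 bits
C = 1 - 0.7902 = 0.2098 bits per symbol

This means we can reliably transmit up to 0.2098 bits of information per channel use.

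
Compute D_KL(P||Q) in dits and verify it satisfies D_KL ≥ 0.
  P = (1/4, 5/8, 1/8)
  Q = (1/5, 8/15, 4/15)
0.0261 dits

KL divergence satisfies the Gibbs inequality: D_KL(P||Q) ≥ 0 for all distributions P, Q.

D_KL(P||Q) = Σ p(x) log(p(x)/q(x))
Term by term:
  x=0: 1/4 × log_10[(1/4)/(1/5)] = 0.0242
  x=1: 5/8 × log_10[(5/8)/(8/15)] = 0.0431
  x=2: 1/8 × log_10[(1/8)/(4/15)] = -0.0411
D_KL(P||Q) = 0.0261 dits

D_KL(P||Q) = 0.0261 ≥ 0 ✓

This non-negativity is a fundamental property: relative entropy cannot be negative because it measures how different Q is from P.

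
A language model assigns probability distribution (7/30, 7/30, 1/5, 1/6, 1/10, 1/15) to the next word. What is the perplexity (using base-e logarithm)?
5.5314

Perplexity is e^H (or exp(H) for natural log).

First, H = -Σ p log p = 1.7104 nats
Perplexity = e^1.7104 = 5.5314

Interpretation: The model's uncertainty is equivalent to choosing uniformly among 5.5 options.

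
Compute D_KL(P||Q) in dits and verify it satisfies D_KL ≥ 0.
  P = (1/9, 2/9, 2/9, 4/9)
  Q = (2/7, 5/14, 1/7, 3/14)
0.0921 dits

KL divergence satisfies the Gibbs inequality: D_KL(P||Q) ≥ 0 for all distributions P, Q.

D_KL(P||Q) = Σ p(x) log(p(x)/q(x))
Term by term:
  x=0: 1/9 × log_10[(1/9)/(2/7)] = -0.0456
  x=1: 2/9 × log_10[(2/9)/(5/14)] = -0.0458
  x=2: 2/9 × log_10[(2/9)/(1/7)] = 0.0426
  x=3: 4/9 × log_10[(4/9)/(3/14)] = 0.1408
D_KL(P||Q) = 0.0921 dits

D_KL(P||Q) = 0.0921 ≥ 0 ✓

This non-negativity is a fundamental property: relative entropy cannot be negative because it measures how different Q is from P.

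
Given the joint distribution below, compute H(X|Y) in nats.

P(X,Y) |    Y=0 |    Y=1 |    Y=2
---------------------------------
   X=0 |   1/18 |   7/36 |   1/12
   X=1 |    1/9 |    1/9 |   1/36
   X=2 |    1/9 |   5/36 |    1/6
1.0188 nats

Using the chain rule: H(X|Y) = H(X,Y) - H(Y)

First, compute H(X,Y) = 2.0908 nats

Marginal P(Y) = (5/18, 4/9, 5/18)
H(Y) = 1.0720 nats

H(X|Y) = H(X,Y) - H(Y) = 2.0908 - 1.0720 = 1.0188 nats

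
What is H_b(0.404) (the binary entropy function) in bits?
0.9732 bits

The binary entropy function is:
H(p) = -p log(p) - (1-p) log(1-p)

H(0.404) = -0.404 × log_2(0.404) - 0.596 × log_2(0.596)
H(0.404) = 0.9732 bits

Note: Binary entropy is maximized at p=0.5 (H=1 bit) and minimized at p=0 or p=1 (H=0).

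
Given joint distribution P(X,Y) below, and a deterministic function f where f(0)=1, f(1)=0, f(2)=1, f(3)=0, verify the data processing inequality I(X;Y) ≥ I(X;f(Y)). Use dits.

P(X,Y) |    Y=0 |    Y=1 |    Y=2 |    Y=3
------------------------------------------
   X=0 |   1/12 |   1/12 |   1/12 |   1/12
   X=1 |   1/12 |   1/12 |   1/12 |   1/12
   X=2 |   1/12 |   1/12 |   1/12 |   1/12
I(X;Y) = 0.0000, I(X;f(Y)) = 0.0000, inequality holds: 0.0000 ≥ 0.0000

Data Processing Inequality: For any Markov chain X → Y → Z, we have I(X;Y) ≥ I(X;Z).

Here Z = f(Y) is a deterministic function of Y, forming X → Y → Z.

Original I(X;Y) = 0.0000 dits

After applying f:
P(X,Z) where Z=f(Y):
- P(X,Z=0) = P(X,Y=1) + P(X,Y=3)
- P(X,Z=1) = P(X,Y=0) + P(X,Y=2)

I(X;Z) = I(X;f(Y)) = 0.0000 dits

Verification: 0.0000 ≥ 0.0000 ✓

Information cannot be created by processing; the function f can only lose information about X.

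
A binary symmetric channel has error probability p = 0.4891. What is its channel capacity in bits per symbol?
0.0003 bits

For a binary symmetric channel (BSC) with error probability p:
Capacity C = 1 - H(p) bits per symbol

where H(p) = -p log₂(p) - (1-p) log₂(1-p) is the binary entropy function.

H(0.4891) = 0.9997 bits
C = 1 - 0.9997 = 0.0003 bits per symbol

This means we can reliably transmit up to 0.0003 bits of information per channel use.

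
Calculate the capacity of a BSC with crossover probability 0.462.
0.0042 bits

For a binary symmetric channel (BSC) with error probability p:
Capacity C = 1 - H(p) bits per symbol

where H(p) = -p log₂(p) - (1-p) log₂(1-p) is the binary entropy function.

H(0.462) = 0.9958 bits
C = 1 - 0.9958 = 0.0042 bits per symbol

This means we can reliably transmit up to 0.0042 bits of information per channel use.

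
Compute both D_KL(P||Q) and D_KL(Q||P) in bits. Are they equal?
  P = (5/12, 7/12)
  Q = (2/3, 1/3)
D_KL(P||Q) = 0.1884, D_KL(Q||P) = 0.1829

KL divergence is not symmetric: D_KL(P||Q) ≠ D_KL(Q||P) in general.

D_KL(P||Q) = 0.1884 bits
D_KL(Q||P) = 0.1829 bits

No, they are not equal!

This asymmetry is why KL divergence is not a true distance metric.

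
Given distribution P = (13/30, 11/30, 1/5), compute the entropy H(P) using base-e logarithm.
1.0521 nats

Shannon entropy is H(X) = -Σ p(x) log p(x).

For P = (13/30, 11/30, 1/5):
H = -13/30 × log_e(13/30) -11/30 × log_e(11/30) -1/5 × log_e(1/5)
H = 1.0521 nats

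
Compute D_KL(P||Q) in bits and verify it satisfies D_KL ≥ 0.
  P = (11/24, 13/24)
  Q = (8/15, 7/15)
0.0163 bits

KL divergence satisfies the Gibbs inequality: D_KL(P||Q) ≥ 0 for all distributions P, Q.

D_KL(P||Q) = Σ p(x) log(p(x)/q(x))
Term by term:
  x=0: 11/24 × log_2[(11/24)/(8/15)] = -0.1002
  x=1: 13/24 × log_2[(13/24)/(7/15)] = 0.1165
D_KL(P||Q) = 0.0163 bits

D_KL(P||Q) = 0.0163 ≥ 0 ✓

This non-negativity is a fundamental property: relative entropy cannot be negative because it measures how different Q is from P.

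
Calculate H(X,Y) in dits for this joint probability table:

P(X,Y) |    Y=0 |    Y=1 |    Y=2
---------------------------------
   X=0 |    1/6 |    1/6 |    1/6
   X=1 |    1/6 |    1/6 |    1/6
0.7782 dits

Joint entropy is H(X,Y) = -Σ_{x,y} p(x,y) log p(x,y).

Summing over all non-zero entries:
H(X,Y) = -[1/6·log_10(1/6) + 1/6·log_10(1/6) + 1/6·log_10(1/6) + 1/6·log_10(1/6) + 1/6·log_10(1/6) + 1/6·log_10(1/6)]
H(X,Y) = 0.7782 dits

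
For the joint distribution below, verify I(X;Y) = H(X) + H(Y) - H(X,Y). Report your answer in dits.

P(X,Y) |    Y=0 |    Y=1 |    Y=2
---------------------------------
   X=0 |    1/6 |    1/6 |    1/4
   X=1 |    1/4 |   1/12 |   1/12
I(X;Y) = 0.0227 dits

Mutual information has multiple equivalent forms:
- I(X;Y) = H(X) - H(X|Y)
- I(X;Y) = H(Y) - H(Y|X)
- I(X;Y) = H(X) + H(Y) - H(X,Y)

Computing all quantities:
H(X) = 0.2950, H(Y) = 0.4680, H(X,Y) = 0.7403
H(X|Y) = 0.2723, H(Y|X) = 0.4453

Verification:
H(X) - H(X|Y) = 0.2950 - 0.2723 = 0.0227
H(Y) - H(Y|X) = 0.4680 - 0.4453 = 0.0227
H(X) + H(Y) - H(X,Y) = 0.2950 + 0.4680 - 0.7403 = 0.0227

All forms give I(X;Y) = 0.0227 dits. ✓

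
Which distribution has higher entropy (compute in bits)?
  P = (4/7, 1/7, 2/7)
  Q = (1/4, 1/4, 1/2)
Q

Computing entropies in bits:
H(P) = 1.3788
H(Q) = 1.5000

Distribution Q has higher entropy.

Intuition: The distribution closer to uniform (more spread out) has higher entropy.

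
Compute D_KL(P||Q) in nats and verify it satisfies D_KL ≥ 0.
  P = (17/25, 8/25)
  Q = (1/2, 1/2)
0.0663 nats

KL divergence satisfies the Gibbs inequality: D_KL(P||Q) ≥ 0 for all distributions P, Q.

D_KL(P||Q) = Σ p(x) log(p(x)/q(x))
Term by term:
  x=0: 17/25 × log_e[(17/25)/(1/2)] = 0.2091
  x=1: 8/25 × log_e[(8/25)/(1/2)] = -0.1428
D_KL(P||Q) = 0.0663 nats

D_KL(P||Q) = 0.0663 ≥ 0 ✓

This non-negativity is a fundamental property: relative entropy cannot be negative because it measures how different Q is from P.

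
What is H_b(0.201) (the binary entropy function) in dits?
0.2179 dits

The binary entropy function is:
H(p) = -p log(p) - (1-p) log(1-p)

H(0.201) = -0.201 × log_10(0.201) - 0.799 × log_10(0.799)
H(0.201) = 0.2179 dits

Note: Binary entropy is maximized at p=0.5 (H=1 bit) and minimized at p=0 or p=1 (H=0).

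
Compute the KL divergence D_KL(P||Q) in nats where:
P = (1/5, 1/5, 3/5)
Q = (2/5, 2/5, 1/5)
0.3819 nats

KL divergence: D_KL(P||Q) = Σ p(x) log(p(x)/q(x))

Computing term by term:
  x=0: 1/5 × log_e[(1/5)/(2/5)] = 1/5 × -0.6931 = -0.1386
  x=1: 1/5 × log_e[(1/5)/(2/5)] = 1/5 × -0.6931 = -0.1386
  x=2: 3/5 × log_e[(3/5)/(1/5)] = 3/5 × 1.0986 = 0.6592

D_KL(P||Q) = 0.3819 nats

Note: KL divergence is always non-negative and equals 0 iff P = Q.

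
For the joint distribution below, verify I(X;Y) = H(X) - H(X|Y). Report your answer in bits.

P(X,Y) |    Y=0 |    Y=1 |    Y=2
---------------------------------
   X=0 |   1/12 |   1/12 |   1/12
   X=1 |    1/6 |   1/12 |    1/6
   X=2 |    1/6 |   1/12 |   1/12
I(X;Y) = 0.0242 bits

Mutual information has multiple equivalent forms:
- I(X;Y) = H(X) - H(X|Y)
- I(X;Y) = H(Y) - H(Y|X)
- I(X;Y) = H(X) + H(Y) - H(X,Y)

Computing all quantities:
H(X) = 1.5546, H(Y) = 1.5546, H(X,Y) = 3.0850
H(X|Y) = 1.5304, H(Y|X) = 1.5304

Verification:
H(X) - H(X|Y) = 1.5546 - 1.5304 = 0.0242
H(Y) - H(Y|X) = 1.5546 - 1.5304 = 0.0242
H(X) + H(Y) - H(X,Y) = 1.5546 + 1.5546 - 3.0850 = 0.0242

All forms give I(X;Y) = 0.0242 bits. ✓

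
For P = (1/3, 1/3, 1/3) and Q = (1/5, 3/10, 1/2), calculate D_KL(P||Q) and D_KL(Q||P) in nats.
D_KL(P||Q) = 0.0702, D_KL(Q||P) = 0.0690

KL divergence is not symmetric: D_KL(P||Q) ≠ D_KL(Q||P) in general.

D_KL(P||Q) = 0.0702 nats
D_KL(Q||P) = 0.0690 nats

No, they are not equal!

This asymmetry is why KL divergence is not a true distance metric.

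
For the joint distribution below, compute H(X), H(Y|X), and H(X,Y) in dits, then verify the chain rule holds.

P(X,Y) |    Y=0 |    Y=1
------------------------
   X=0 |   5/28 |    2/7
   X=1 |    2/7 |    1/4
H(X,Y) = 0.5950, H(X) = 0.2999, H(Y|X) = 0.2951 (all in dits)

Chain rule: H(X,Y) = H(X) + H(Y|X)

Left side — joint entropy directly:
H(X,Y) = -Σ p(x,y) log p(x,y) = 0.5950 dits

Right side — compute H(Y|X) from the conditional distributions:
P(X) = (13/28, 15/28), so H(X) = 0.2999 dits
H(Y|X) = Σ_x P(X=x) · H(Y|X=x):
  P(Y|X=0) = (5/13, 8/13), H(Y|X=0) = 0.2894, weight P(X=0) = 13/28
  P(Y|X=1) = (8/15, 7/15), H(Y|X=1) = 0.3001, weight P(X=1) = 15/28
H(Y|X) = 0.2951 dits

H(X) + H(Y|X) = 0.2999 + 0.2951 = 0.5950 dits

Both sides equal 0.5950 dits. ✓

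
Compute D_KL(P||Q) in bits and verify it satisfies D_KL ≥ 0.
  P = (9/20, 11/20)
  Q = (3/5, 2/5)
0.0659 bits

KL divergence satisfies the Gibbs inequality: D_KL(P||Q) ≥ 0 for all distributions P, Q.

D_KL(P||Q) = Σ p(x) log(p(x)/q(x))
Term by term:
  x=0: 9/20 × log_2[(9/20)/(3/5)] = -0.1868
  x=1: 11/20 × log_2[(11/20)/(2/5)] = 0.2527
D_KL(P||Q) = 0.0659 bits

D_KL(P||Q) = 0.0659 ≥ 0 ✓

This non-negativity is a fundamental property: relative entropy cannot be negative because it measures how different Q is from P.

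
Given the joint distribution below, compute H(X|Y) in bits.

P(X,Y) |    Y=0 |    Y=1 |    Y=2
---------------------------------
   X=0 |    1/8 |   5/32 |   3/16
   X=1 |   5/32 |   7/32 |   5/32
0.9879 bits

Using the chain rule: H(X|Y) = H(X,Y) - H(Y)

First, compute H(X,Y) = 2.5628 bits

Marginal P(Y) = (9/32, 3/8, 11/32)
H(Y) = 1.5749 bits

H(X|Y) = H(X,Y) - H(Y) = 2.5628 - 1.5749 = 0.9879 bits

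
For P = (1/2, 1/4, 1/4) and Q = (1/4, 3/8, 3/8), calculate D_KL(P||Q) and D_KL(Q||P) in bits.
D_KL(P||Q) = 0.2075, D_KL(Q||P) = 0.1887

KL divergence is not symmetric: D_KL(P||Q) ≠ D_KL(Q||P) in general.

D_KL(P||Q) = 0.2075 bits
D_KL(Q||P) = 0.1887 bits

No, they are not equal!

This asymmetry is why KL divergence is not a true distance metric.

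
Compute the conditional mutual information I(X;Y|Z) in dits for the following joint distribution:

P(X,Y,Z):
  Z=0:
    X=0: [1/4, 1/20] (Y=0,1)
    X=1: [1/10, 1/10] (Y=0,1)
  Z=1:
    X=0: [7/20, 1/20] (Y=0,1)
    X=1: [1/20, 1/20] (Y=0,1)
0.0268 dits

Conditional mutual information: I(X;Y|Z) = H(X|Z) + H(Y|Z) - H(X,Y|Z)

H(Z) = 0.3010
H(X,Z) = 0.5558 → H(X|Z) = 0.2548
H(Y,Z) = 0.5423 → H(Y|Z) = 0.2413
H(X,Y,Z) = 0.7703 → H(X,Y|Z) = 0.4693

I(X;Y|Z) = 0.2548 + 0.2413 - 0.4693 = 0.0268 dits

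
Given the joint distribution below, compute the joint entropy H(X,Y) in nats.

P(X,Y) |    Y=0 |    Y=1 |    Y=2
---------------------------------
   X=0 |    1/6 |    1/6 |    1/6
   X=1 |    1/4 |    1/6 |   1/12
1.7482 nats

Joint entropy is H(X,Y) = -Σ_{x,y} p(x,y) log p(x,y).

Summing over all non-zero entries:
H(X,Y) = -[1/6·log_e(1/6) + 1/6·log_e(1/6) + 1/6·log_e(1/6) + 1/4·log_e(1/4) + 1/6·log_e(1/6) + 1/12·log_e(1/12)]
H(X,Y) = 1.7482 nats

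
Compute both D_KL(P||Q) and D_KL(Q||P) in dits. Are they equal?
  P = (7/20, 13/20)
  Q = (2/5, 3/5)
D_KL(P||Q) = 0.0023, D_KL(Q||P) = 0.0023

KL divergence is not symmetric: D_KL(P||Q) ≠ D_KL(Q||P) in general.

D_KL(P||Q) = 0.0023 dits
D_KL(Q||P) = 0.0023 dits

In this case they happen to be equal (to 4 decimal places).

This asymmetry is why KL divergence is not a true distance metric.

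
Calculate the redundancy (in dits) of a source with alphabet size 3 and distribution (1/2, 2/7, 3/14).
0.0278 dits

Redundancy measures how far a source is from maximum entropy:
R = H_max - H(X)

Maximum entropy for 3 symbols: H_max = log_10(3) = 0.4771 dits
Actual entropy: H(X) = 0.4493 dits
Redundancy: R = 0.4771 - 0.4493 = 0.0278 dits

This redundancy represents potential for compression: the source could be compressed by 0.0278 dits per symbol.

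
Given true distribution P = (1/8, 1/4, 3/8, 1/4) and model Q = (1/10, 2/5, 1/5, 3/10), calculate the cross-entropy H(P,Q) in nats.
1.4214 nats

Cross-entropy: H(P,Q) = -Σ p(x) log q(x)

Alternatively: H(P,Q) = H(P) + D_KL(P||Q)
H(P) = 1.3209 nats
D_KL(P||Q) = 0.1005 nats

H(P,Q) = 1.3209 + 0.1005 = 1.4214 nats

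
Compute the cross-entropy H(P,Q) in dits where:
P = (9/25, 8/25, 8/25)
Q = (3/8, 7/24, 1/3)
0.4773 dits

Cross-entropy: H(P,Q) = -Σ p(x) log q(x)

Alternatively: H(P,Q) = H(P) + D_KL(P||Q)
H(P) = 0.4764 dits
D_KL(P||Q) = 0.0008 dits

H(P,Q) = 0.4764 + 0.0008 = 0.4773 dits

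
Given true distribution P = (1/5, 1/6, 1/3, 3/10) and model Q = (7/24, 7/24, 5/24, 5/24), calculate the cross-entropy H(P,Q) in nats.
1.4452 nats

Cross-entropy: H(P,Q) = -Σ p(x) log q(x)

Alternatively: H(P,Q) = H(P) + D_KL(P||Q)
H(P) = 1.3479 nats
D_KL(P||Q) = 0.0973 nats

H(P,Q) = 1.3479 + 0.0973 = 1.4452 nats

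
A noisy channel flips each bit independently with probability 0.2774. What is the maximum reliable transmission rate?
0.1481 bits

For a binary symmetric channel (BSC) with error probability p:
Capacity C = 1 - H(p) bits per symbol

where H(p) = -p log₂(p) - (1-p) log₂(1-p) is the binary entropy function.

H(0.2774) = 0.8519 bits
C = 1 - 0.8519 = 0.1481 bits per symbol

This means we can reliably transmit up to 0.1481 bits of information per channel use.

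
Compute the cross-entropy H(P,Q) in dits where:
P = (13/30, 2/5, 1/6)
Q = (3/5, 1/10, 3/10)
0.5833 dits

Cross-entropy: H(P,Q) = -Σ p(x) log q(x)

Alternatively: H(P,Q) = H(P) + D_KL(P||Q)
H(P) = 0.4462 dits
D_KL(P||Q) = 0.1370 dits

H(P,Q) = 0.4462 + 0.1370 = 0.5833 dits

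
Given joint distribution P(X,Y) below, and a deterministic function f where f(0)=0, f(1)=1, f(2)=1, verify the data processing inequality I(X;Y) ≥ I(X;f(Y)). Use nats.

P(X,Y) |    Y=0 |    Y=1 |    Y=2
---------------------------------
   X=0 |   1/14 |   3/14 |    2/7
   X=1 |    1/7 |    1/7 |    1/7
I(X;Y) = 0.0334, I(X;f(Y)) = 0.0315, inequality holds: 0.0334 ≥ 0.0315

Data Processing Inequality: For any Markov chain X → Y → Z, we have I(X;Y) ≥ I(X;Z).

Here Z = f(Y) is a deterministic function of Y, forming X → Y → Z.

Original I(X;Y) = 0.0334 nats

After applying f:
P(X,Z) where Z=f(Y):
- P(X,Z=0) = P(X,Y=0)
- P(X,Z=1) = P(X,Y=1) + P(X,Y=2)

I(X;Z) = I(X;f(Y)) = 0.0315 nats

Verification: 0.0334 ≥ 0.0315 ✓

Information cannot be created by processing; the function f can only lose information about X.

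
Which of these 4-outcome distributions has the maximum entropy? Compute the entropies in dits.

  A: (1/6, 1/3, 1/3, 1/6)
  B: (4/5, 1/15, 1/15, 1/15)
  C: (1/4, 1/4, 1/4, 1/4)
C

For a discrete distribution over n outcomes, entropy is maximized by the uniform distribution.

Computing entropies:
H(A) = 0.5775 dits
H(B) = 0.3127 dits
H(C) = 0.6021 dits

The uniform distribution (where all probabilities equal 1/4) achieves the maximum entropy of log_10(4) = 0.6021 dits.

Distribution C has the highest entropy.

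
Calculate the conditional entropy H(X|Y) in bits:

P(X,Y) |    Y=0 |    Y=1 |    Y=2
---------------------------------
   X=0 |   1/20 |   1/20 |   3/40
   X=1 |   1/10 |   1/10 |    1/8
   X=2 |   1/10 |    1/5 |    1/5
1.4539 bits

Using the chain rule: H(X|Y) = H(X,Y) - H(Y)

First, compute H(X,Y) = 3.0128 bits

Marginal P(Y) = (1/4, 7/20, 2/5)
H(Y) = 1.5589 bits

H(X|Y) = H(X,Y) - H(Y) = 3.0128 - 1.5589 = 1.4539 bits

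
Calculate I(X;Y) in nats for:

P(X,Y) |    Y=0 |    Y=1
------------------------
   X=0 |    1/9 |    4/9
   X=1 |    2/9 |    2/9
0.0504 nats

Mutual information: I(X;Y) = H(X) + H(Y) - H(X,Y)

Marginals:
P(X) = (5/9, 4/9), H(X) = 0.6870 nats
P(Y) = (1/3, 2/3), H(Y) = 0.6365 nats

Joint entropy: H(X,Y) = 1.2730 nats

I(X;Y) = 0.6870 + 0.6365 - 1.2730 = 0.0504 nats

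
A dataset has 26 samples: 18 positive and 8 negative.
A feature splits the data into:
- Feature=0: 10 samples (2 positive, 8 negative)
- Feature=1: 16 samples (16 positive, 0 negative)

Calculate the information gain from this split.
0.6128 bits

Information Gain = H(Y) - H(Y|Feature)

Before split:
P(positive) = 18/26 = 0.6923
H(Y) = 0.8905 bits

After split:
Feature=0: H = 0.7219 bits (weight = 10/26)
Feature=1: H = 0.0000 bits (weight = 16/26)
H(Y|Feature) = (10/26)×0.7219 + (16/26)×0.0000 = 0.2777 bits

Information Gain = 0.8905 - 0.2777 = 0.6128 bits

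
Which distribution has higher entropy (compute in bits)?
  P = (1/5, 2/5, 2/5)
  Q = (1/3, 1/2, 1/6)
P

Computing entropies in bits:
H(P) = 1.5219
H(Q) = 1.4591

Distribution P has higher entropy.

Intuition: The distribution closer to uniform (more spread out) has higher entropy.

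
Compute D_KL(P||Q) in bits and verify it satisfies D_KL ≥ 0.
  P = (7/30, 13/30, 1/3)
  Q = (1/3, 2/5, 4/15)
0.0373 bits

KL divergence satisfies the Gibbs inequality: D_KL(P||Q) ≥ 0 for all distributions P, Q.

D_KL(P||Q) = Σ p(x) log(p(x)/q(x))
Term by term:
  x=0: 7/30 × log_2[(7/30)/(1/3)] = -0.1201
  x=1: 13/30 × log_2[(13/30)/(2/5)] = 0.0500
  x=2: 1/3 × log_2[(1/3)/(4/15)] = 0.1073
D_KL(P||Q) = 0.0373 bits

D_KL(P||Q) = 0.0373 ≥ 0 ✓

This non-negativity is a fundamental property: relative entropy cannot be negative because it measures how different Q is from P.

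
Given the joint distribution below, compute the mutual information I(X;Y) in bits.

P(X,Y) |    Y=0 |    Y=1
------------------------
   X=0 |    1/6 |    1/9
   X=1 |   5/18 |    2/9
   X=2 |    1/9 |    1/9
0.0036 bits

Mutual information: I(X;Y) = H(X) + H(Y) - H(X,Y)

Marginals:
P(X) = (5/18, 1/2, 2/9), H(X) = 1.4955 bits
P(Y) = (5/9, 4/9), H(Y) = 0.9911 bits

Joint entropy: H(X,Y) = 2.4830 bits

I(X;Y) = 1.4955 + 0.9911 - 2.4830 = 0.0036 bits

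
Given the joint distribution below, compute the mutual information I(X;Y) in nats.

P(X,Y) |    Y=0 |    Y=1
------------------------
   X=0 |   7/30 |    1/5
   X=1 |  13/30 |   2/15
0.0283 nats

Mutual information: I(X;Y) = H(X) + H(Y) - H(X,Y)

Marginals:
P(X) = (13/30, 17/30), H(X) = 0.6842 nats
P(Y) = (2/3, 1/3), H(Y) = 0.6365 nats

Joint entropy: H(X,Y) = 1.2925 nats

I(X;Y) = 0.6842 + 0.6365 - 1.2925 = 0.0283 nats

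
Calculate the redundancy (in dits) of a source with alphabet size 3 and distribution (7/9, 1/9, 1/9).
0.1802 dits

Redundancy measures how far a source is from maximum entropy:
R = H_max - H(X)

Maximum entropy for 3 symbols: H_max = log_10(3) = 0.4771 dits
Actual entropy: H(X) = 0.2969 dits
Redundancy: R = 0.4771 - 0.2969 = 0.1802 dits

This redundancy represents potential for compression: the source could be compressed by 0.1802 dits per symbol.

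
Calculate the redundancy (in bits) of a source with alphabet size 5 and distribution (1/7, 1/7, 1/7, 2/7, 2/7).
0.0860 bits

Redundancy measures how far a source is from maximum entropy:
R = H_max - H(X)

Maximum entropy for 5 symbols: H_max = log_2(5) = 2.3219 bits
Actual entropy: H(X) = 2.2359 bits
Redundancy: R = 2.3219 - 2.2359 = 0.0860 bits

This redundancy represents potential for compression: the source could be compressed by 0.0860 bits per symbol.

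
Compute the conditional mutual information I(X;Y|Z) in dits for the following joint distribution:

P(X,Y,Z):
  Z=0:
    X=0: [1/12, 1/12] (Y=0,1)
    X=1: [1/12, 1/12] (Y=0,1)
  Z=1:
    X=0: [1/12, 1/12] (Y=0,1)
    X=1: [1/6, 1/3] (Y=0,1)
0.0032 dits

Conditional mutual information: I(X;Y|Z) = H(X|Z) + H(Y|Z) - H(X,Y|Z)

H(Z) = 0.2764
H(X,Z) = 0.5396 → H(X|Z) = 0.2632
H(Y,Z) = 0.5683 → H(Y|Z) = 0.2919
H(X,Y,Z) = 0.8283 → H(X,Y|Z) = 0.5519

I(X;Y|Z) = 0.2632 + 0.2919 - 0.5519 = 0.0032 dits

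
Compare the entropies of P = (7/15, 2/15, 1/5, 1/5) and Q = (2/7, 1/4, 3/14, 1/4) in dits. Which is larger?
Q

Computing entropies in dits:
H(P) = 0.5507
H(Q) = 0.5998

Distribution Q has higher entropy.

Intuition: The distribution closer to uniform (more spread out) has higher entropy.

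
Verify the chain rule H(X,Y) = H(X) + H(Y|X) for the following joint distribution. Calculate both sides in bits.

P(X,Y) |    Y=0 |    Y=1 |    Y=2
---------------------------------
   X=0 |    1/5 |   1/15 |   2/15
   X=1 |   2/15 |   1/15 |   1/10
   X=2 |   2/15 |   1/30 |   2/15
H(X,Y) = 3.0314, H(X) = 1.5710, H(Y|X) = 1.4605 (all in bits)

Chain rule: H(X,Y) = H(X) + H(Y|X)

Left side — joint entropy directly:
H(X,Y) = -Σ p(x,y) log p(x,y) = 3.0314 bits

Right side — compute H(Y|X) from the conditional distributions:
P(X) = (2/5, 3/10, 3/10), so H(X) = 1.5710 bits
H(Y|X) = Σ_x P(X=x) · H(Y|X=x):
  P(Y|X=0) = (1/2, 1/6, 1/3), H(Y|X=0) = 1.4591, weight P(X=0) = 2/5
  P(Y|X=1) = (4/9, 2/9, 1/3), H(Y|X=1) = 1.5305, weight P(X=1) = 3/10
  P(Y|X=2) = (4/9, 1/9, 4/9), H(Y|X=2) = 1.3921, weight P(X=2) = 3/10
H(Y|X) = 1.4605 bits

H(X) + H(Y|X) = 1.5710 + 1.4605 = 3.0314 bits

Both sides equal 3.0314 bits. ✓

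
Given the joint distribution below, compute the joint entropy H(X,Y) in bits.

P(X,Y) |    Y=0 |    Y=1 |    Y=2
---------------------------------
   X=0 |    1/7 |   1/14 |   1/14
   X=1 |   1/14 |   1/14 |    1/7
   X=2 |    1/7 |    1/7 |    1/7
3.0931 bits

Joint entropy is H(X,Y) = -Σ_{x,y} p(x,y) log p(x,y).

Summing over all non-zero entries:
H(X,Y) = -[1/7·log_2(1/7) + 1/14·log_2(1/14) + 1/14·log_2(1/14) + 1/14·log_2(1/14) + 1/14·log_2(1/14) + 1/7·log_2(1/7) + 1/7·log_2(1/7) + 1/7·log_2(1/7) + 1/7·log_2(1/7)]
H(X,Y) = 3.0931 bits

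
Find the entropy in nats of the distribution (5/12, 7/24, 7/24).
1.0835 nats

Shannon entropy is H(X) = -Σ p(x) log p(x).

For P = (5/12, 7/24, 7/24):
H = -5/12 × log_e(5/12) -7/24 × log_e(7/24) -7/24 × log_e(7/24)
H = 1.0835 nats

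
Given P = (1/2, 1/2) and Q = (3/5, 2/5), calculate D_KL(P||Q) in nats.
0.0204 nats

KL divergence: D_KL(P||Q) = Σ p(x) log(p(x)/q(x))

Computing term by term:
  x=0: 1/2 × log_e[(1/2)/(3/5)] = 1/2 × -0.1823 = -0.0912
  x=1: 1/2 × log_e[(1/2)/(2/5)] = 1/2 × 0.2231 = 0.1116

D_KL(P||Q) = 0.0204 nats

Note: KL divergence is always non-negative and equals 0 iff P = Q.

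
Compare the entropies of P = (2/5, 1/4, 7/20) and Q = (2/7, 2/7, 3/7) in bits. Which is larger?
P

Computing entropies in bits:
H(P) = 1.5589
H(Q) = 1.5567

Distribution P has higher entropy.

Intuition: The distribution closer to uniform (more spread out) has higher entropy.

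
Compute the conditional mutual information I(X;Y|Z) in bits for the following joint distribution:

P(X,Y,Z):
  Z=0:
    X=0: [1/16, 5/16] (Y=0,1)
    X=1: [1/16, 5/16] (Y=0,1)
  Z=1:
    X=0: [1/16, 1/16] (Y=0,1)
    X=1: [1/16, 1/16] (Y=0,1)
0.0000 bits

Conditional mutual information: I(X;Y|Z) = H(X|Z) + H(Y|Z) - H(X,Y|Z)

H(Z) = 0.8113
H(X,Z) = 1.8113 → H(X|Z) = 1.0000
H(Y,Z) = 1.5488 → H(Y|Z) = 0.7375
H(X,Y,Z) = 2.5488 → H(X,Y|Z) = 1.7375

I(X;Y|Z) = 1.0000 + 0.7375 - 1.7375 = 0.0000 bits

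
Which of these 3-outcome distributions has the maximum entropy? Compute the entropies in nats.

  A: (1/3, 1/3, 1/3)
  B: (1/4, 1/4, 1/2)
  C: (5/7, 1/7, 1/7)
A

For a discrete distribution over n outcomes, entropy is maximized by the uniform distribution.

Computing entropies:
H(A) = 1.0986 nats
H(B) = 1.0397 nats
H(C) = 0.7963 nats

The uniform distribution (where all probabilities equal 1/3) achieves the maximum entropy of log_e(3) = 1.0986 nats.

Distribution A has the highest entropy.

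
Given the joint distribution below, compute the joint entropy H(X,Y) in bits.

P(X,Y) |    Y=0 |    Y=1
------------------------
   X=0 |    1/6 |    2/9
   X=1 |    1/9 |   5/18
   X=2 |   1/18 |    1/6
2.4411 bits

Joint entropy is H(X,Y) = -Σ_{x,y} p(x,y) log p(x,y).

Summing over all non-zero entries:
H(X,Y) = -[1/6·log_2(1/6) + 2/9·log_2(2/9) + 1/9·log_2(1/9) + 5/18·log_2(5/18) + 1/18·log_2(1/18) + 1/6·log_2(1/6)]
H(X,Y) = 2.4411 bits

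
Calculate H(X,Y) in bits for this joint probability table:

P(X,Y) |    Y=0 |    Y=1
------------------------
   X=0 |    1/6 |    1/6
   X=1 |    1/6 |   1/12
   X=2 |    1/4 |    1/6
2.5221 bits

Joint entropy is H(X,Y) = -Σ_{x,y} p(x,y) log p(x,y).

Summing over all non-zero entries:
H(X,Y) = -[1/6·log_2(1/6) + 1/6·log_2(1/6) + 1/6·log_2(1/6) + 1/12·log_2(1/12) + 1/4·log_2(1/4) + 1/6·log_2(1/6)]
H(X,Y) = 2.5221 bits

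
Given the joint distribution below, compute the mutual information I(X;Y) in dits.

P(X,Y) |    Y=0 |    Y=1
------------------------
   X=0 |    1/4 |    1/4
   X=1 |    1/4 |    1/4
0.0000 dits

Mutual information: I(X;Y) = H(X) + H(Y) - H(X,Y)

Marginals:
P(X) = (1/2, 1/2), H(X) = 0.3010 dits
P(Y) = (1/2, 1/2), H(Y) = 0.3010 dits

Joint entropy: H(X,Y) = 0.6021 dits

I(X;Y) = 0.3010 + 0.3010 - 0.6021 = 0.0000 dits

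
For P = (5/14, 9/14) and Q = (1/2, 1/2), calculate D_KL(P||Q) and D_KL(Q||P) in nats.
D_KL(P||Q) = 0.0414, D_KL(Q||P) = 0.0426

KL divergence is not symmetric: D_KL(P||Q) ≠ D_KL(Q||P) in general.

D_KL(P||Q) = 0.0414 nats
D_KL(Q||P) = 0.0426 nats

No, they are not equal!

This asymmetry is why KL divergence is not a true distance metric.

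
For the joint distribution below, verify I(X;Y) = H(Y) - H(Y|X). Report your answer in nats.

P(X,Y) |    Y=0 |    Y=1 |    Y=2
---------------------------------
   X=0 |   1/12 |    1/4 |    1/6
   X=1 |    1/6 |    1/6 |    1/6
I(X;Y) = 0.0225 nats

Mutual information has multiple equivalent forms:
- I(X;Y) = H(X) - H(X|Y)
- I(X;Y) = H(Y) - H(Y|X)
- I(X;Y) = H(X) + H(Y) - H(X,Y)

Computing all quantities:
H(X) = 0.6931, H(Y) = 1.0776, H(X,Y) = 1.7482
H(X|Y) = 0.6706, H(Y|X) = 1.0550

Verification:
H(X) - H(X|Y) = 0.6931 - 0.6706 = 0.0225
H(Y) - H(Y|X) = 1.0776 - 1.0550 = 0.0225
H(X) + H(Y) - H(X,Y) = 0.6931 + 1.0776 - 1.7482 = 0.0225

All forms give I(X;Y) = 0.0225 nats. ✓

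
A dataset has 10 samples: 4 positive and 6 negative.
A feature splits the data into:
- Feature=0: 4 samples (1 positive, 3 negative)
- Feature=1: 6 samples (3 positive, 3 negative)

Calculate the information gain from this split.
0.0464 bits

Information Gain = H(Y) - H(Y|Feature)

Before split:
P(positive) = 4/10 = 0.4000
H(Y) = 0.9710 bits

After split:
Feature=0: H = 0.8113 bits (weight = 4/10)
Feature=1: H = 1.0000 bits (weight = 6/10)
H(Y|Feature) = (4/10)×0.8113 + (6/10)×1.0000 = 0.9245 bits

Information Gain = 0.9710 - 0.9245 = 0.0464 bits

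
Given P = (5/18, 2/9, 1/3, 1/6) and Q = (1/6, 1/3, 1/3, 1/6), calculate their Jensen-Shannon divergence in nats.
0.0126 nats

Jensen-Shannon divergence is:
JSD(P||Q) = 0.5 × D_KL(P||M) + 0.5 × D_KL(Q||M)
where M = 0.5 × (P + Q) is the mixture distribution.

M = 0.5 × (5/18, 2/9, 1/3, 1/6) + 0.5 × (1/6, 1/3, 1/3, 1/6) = (2/9, 5/18, 1/3, 1/6)

D_KL(P||M) = 0.0124 nats
D_KL(Q||M) = 0.0128 nats

JSD(P||Q) = 0.5 × 0.0124 + 0.5 × 0.0128 = 0.0126 nats

Unlike KL divergence, JSD is symmetric and bounded: 0 ≤ JSD ≤ log(2).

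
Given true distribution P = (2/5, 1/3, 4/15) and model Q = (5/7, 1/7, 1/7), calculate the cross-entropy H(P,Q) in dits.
0.5655 dits

Cross-entropy: H(P,Q) = -Σ p(x) log q(x)

Alternatively: H(P,Q) = H(P) + D_KL(P||Q)
H(P) = 0.4713 dits
D_KL(P||Q) = 0.0942 dits

H(P,Q) = 0.4713 + 0.0942 = 0.5655 dits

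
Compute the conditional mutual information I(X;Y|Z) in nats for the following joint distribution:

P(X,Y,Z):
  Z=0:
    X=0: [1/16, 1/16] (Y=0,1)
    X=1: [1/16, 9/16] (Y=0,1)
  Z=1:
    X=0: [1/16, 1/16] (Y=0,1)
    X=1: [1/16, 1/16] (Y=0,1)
0.0481 nats

Conditional mutual information: I(X;Y|Z) = H(X|Z) + H(Y|Z) - H(X,Y|Z)

H(Z) = 0.5623
H(X,Z) = 1.0735 → H(X|Z) = 0.5112
H(Y,Z) = 1.0735 → H(Y|Z) = 0.5112
H(X,Y,Z) = 1.5366 → H(X,Y|Z) = 0.9743

I(X;Y|Z) = 0.5112 + 0.5112 - 0.9743 = 0.0481 nats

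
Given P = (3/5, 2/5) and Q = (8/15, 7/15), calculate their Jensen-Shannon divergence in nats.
0.0023 nats

Jensen-Shannon divergence is:
JSD(P||Q) = 0.5 × D_KL(P||M) + 0.5 × D_KL(Q||M)
where M = 0.5 × (P + Q) is the mixture distribution.

M = 0.5 × (3/5, 2/5) + 0.5 × (8/15, 7/15) = (17/30, 13/30)

D_KL(P||M) = 0.0023 nats
D_KL(Q||M) = 0.0023 nats

JSD(P||Q) = 0.5 × 0.0023 + 0.5 × 0.0023 = 0.0023 nats

Unlike KL divergence, JSD is symmetric and bounded: 0 ≤ JSD ≤ log(2).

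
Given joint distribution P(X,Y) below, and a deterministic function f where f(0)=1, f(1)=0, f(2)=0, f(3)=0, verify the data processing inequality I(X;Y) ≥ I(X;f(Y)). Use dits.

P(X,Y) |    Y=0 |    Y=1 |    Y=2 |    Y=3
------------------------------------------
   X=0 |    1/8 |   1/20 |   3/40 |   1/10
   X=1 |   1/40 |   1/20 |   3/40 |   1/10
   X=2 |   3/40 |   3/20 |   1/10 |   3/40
I(X;Y) = 0.0261, I(X;f(Y)) = 0.0134, inequality holds: 0.0261 ≥ 0.0134

Data Processing Inequality: For any Markov chain X → Y → Z, we have I(X;Y) ≥ I(X;Z).

Here Z = f(Y) is a deterministic function of Y, forming X → Y → Z.

Original I(X;Y) = 0.0261 dits

After applying f:
P(X,Z) where Z=f(Y):
- P(X,Z=0) = P(X,Y=1) + P(X,Y=2) + P(X,Y=3)
- P(X,Z=1) = P(X,Y=0)

I(X;Z) = I(X;f(Y)) = 0.0134 dits

Verification: 0.0261 ≥ 0.0134 ✓

Information cannot be created by processing; the function f can only lose information about X.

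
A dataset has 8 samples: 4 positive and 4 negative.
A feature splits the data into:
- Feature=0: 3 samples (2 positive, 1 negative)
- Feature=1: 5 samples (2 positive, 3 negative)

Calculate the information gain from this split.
0.0488 bits

Information Gain = H(Y) - H(Y|Feature)

Before split:
P(positive) = 4/8 = 0.5000
H(Y) = 1.0000 bits

After split:
Feature=0: H = 0.9183 bits (weight = 3/8)
Feature=1: H = 0.9710 bits (weight = 5/8)
H(Y|Feature) = (3/8)×0.9183 + (5/8)×0.9710 = 0.9512 bits

Information Gain = 1.0000 - 0.9512 = 0.0488 bits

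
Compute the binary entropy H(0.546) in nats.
0.6889 nats

The binary entropy function is:
H(p) = -p log(p) - (1-p) log(1-p)

H(0.546) = -0.546 × log_e(0.546) - 0.454 × log_e(0.454)
H(0.546) = 0.6889 nats

Note: Binary entropy is maximized at p=0.5 (H=1 bit) and minimized at p=0 or p=1 (H=0).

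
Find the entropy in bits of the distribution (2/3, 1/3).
0.9183 bits

Shannon entropy is H(X) = -Σ p(x) log p(x).

For P = (2/3, 1/3):
H = -2/3 × log_2(2/3) -1/3 × log_2(1/3)
H = 0.9183 bits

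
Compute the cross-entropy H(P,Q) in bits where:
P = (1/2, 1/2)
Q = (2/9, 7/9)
1.2662 bits

Cross-entropy: H(P,Q) = -Σ p(x) log q(x)

Alternatively: H(P,Q) = H(P) + D_KL(P||Q)
H(P) = 1.0000 bits
D_KL(P||Q) = 0.2662 bits

H(P,Q) = 1.0000 + 0.2662 = 1.2662 bits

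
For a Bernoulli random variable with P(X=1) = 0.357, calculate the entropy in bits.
0.9402 bits

The binary entropy function is:
H(p) = -p log(p) - (1-p) log(1-p)

H(0.357) = -0.357 × log_2(0.357) - 0.643 × log_2(0.643)
H(0.357) = 0.9402 bits

Note: Binary entropy is maximized at p=0.5 (H=1 bit) and minimized at p=0 or p=1 (H=0).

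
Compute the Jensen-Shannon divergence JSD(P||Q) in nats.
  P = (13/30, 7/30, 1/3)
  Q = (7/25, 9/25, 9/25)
0.0154 nats

Jensen-Shannon divergence is:
JSD(P||Q) = 0.5 × D_KL(P||M) + 0.5 × D_KL(Q||M)
where M = 0.5 × (P + Q) is the mixture distribution.

M = 0.5 × (13/30, 7/30, 1/3) + 0.5 × (7/25, 9/25, 9/25) = (0.356667, 0.296667, 0.346667)

D_KL(P||M) = 0.0153 nats
D_KL(Q||M) = 0.0155 nats

JSD(P||Q) = 0.5 × 0.0153 + 0.5 × 0.0155 = 0.0154 nats

Unlike KL divergence, JSD is symmetric and bounded: 0 ≤ JSD ≤ log(2).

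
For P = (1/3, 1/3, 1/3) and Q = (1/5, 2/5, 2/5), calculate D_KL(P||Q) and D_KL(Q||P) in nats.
D_KL(P||Q) = 0.0487, D_KL(Q||P) = 0.0437

KL divergence is not symmetric: D_KL(P||Q) ≠ D_KL(Q||P) in general.

D_KL(P||Q) = 0.0487 nats
D_KL(Q||P) = 0.0437 nats

No, they are not equal!

This asymmetry is why KL divergence is not a true distance metric.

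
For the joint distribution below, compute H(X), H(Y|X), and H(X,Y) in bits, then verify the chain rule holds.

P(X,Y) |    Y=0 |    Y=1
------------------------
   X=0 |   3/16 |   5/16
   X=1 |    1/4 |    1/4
H(X,Y) = 1.9772, H(X) = 1.0000, H(Y|X) = 0.9772 (all in bits)

Chain rule: H(X,Y) = H(X) + H(Y|X)

Left side — joint entropy directly:
H(X,Y) = -Σ p(x,y) log p(x,y) = 1.9772 bits

Right side — compute H(Y|X) from the conditional distributions:
P(X) = (1/2, 1/2), so H(X) = 1.0000 bits
H(Y|X) = Σ_x P(X=x) · H(Y|X=x):
  P(Y|X=0) = (3/8, 5/8), H(Y|X=0) = 0.9544, weight P(X=0) = 1/2
  P(Y|X=1) = (1/2, 1/2), H(Y|X=1) = 1.0000, weight P(X=1) = 1/2
H(Y|X) = 0.9772 bits

H(X) + H(Y|X) = 1.0000 + 0.9772 = 1.9772 bits

Both sides equal 1.9772 bits. ✓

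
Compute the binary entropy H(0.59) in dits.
0.2940 dits

The binary entropy function is:
H(p) = -p log(p) - (1-p) log(1-p)

H(0.59) = -0.59 × log_10(0.59) - 0.41 × log_10(0.41)
H(0.59) = 0.2940 dits

Note: Binary entropy is maximized at p=0.5 (H=1 bit) and minimized at p=0 or p=1 (H=0).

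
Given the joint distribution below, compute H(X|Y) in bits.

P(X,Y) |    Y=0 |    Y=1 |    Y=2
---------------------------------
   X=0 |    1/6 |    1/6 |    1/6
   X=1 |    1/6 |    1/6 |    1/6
1.0000 bits

Using the chain rule: H(X|Y) = H(X,Y) - H(Y)

First, compute H(X,Y) = 2.5850 bits

Marginal P(Y) = (1/3, 1/3, 1/3)
H(Y) = 1.5850 bits

H(X|Y) = H(X,Y) - H(Y) = 2.5850 - 1.5850 = 1.0000 bits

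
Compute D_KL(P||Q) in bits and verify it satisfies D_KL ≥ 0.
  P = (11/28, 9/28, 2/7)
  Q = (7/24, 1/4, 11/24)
0.0905 bits

KL divergence satisfies the Gibbs inequality: D_KL(P||Q) ≥ 0 for all distributions P, Q.

D_KL(P||Q) = Σ p(x) log(p(x)/q(x))
Term by term:
  x=0: 11/28 × log_2[(11/28)/(7/24)] = 0.1688
  x=1: 9/28 × log_2[(9/28)/(1/4)] = 0.1165
  x=2: 2/7 × log_2[(2/7)/(11/24)] = -0.1948
D_KL(P||Q) = 0.0905 bits

D_KL(P||Q) = 0.0905 ≥ 0 ✓

This non-negativity is a fundamental property: relative entropy cannot be negative because it measures how different Q is from P.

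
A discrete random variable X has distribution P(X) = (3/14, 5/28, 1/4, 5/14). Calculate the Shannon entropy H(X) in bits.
1.9506 bits

Shannon entropy is H(X) = -Σ p(x) log p(x).

For P = (3/14, 5/28, 1/4, 5/14):
H = -3/14 × log_2(3/14) -5/28 × log_2(5/28) -1/4 × log_2(1/4) -5/14 × log_2(5/14)
H = 1.9506 bits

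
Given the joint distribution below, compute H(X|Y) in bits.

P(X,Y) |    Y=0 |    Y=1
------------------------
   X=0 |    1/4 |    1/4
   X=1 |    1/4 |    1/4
1.0000 bits

Using the chain rule: H(X|Y) = H(X,Y) - H(Y)

First, compute H(X,Y) = 2.0000 bits

Marginal P(Y) = (1/2, 1/2)
H(Y) = 1.0000 bits

H(X|Y) = H(X,Y) - H(Y) = 2.0000 - 1.0000 = 1.0000 bits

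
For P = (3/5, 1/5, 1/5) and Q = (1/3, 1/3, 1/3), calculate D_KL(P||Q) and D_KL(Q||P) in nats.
D_KL(P||Q) = 0.1483, D_KL(Q||P) = 0.1446

KL divergence is not symmetric: D_KL(P||Q) ≠ D_KL(Q||P) in general.

D_KL(P||Q) = 0.1483 nats
D_KL(Q||P) = 0.1446 nats

No, they are not equal!

This asymmetry is why KL divergence is not a true distance metric.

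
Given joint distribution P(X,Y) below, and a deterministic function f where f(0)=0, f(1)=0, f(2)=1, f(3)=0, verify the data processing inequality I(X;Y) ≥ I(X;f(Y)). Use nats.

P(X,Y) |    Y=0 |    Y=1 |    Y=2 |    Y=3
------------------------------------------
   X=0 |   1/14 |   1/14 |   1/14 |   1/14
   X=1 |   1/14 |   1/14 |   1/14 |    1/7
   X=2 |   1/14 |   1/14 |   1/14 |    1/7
I(X;Y) = 0.0104, I(X;f(Y)) = 0.0015, inequality holds: 0.0104 ≥ 0.0015

Data Processing Inequality: For any Markov chain X → Y → Z, we have I(X;Y) ≥ I(X;Z).

Here Z = f(Y) is a deterministic function of Y, forming X → Y → Z.

Original I(X;Y) = 0.0104 nats

After applying f:
P(X,Z) where Z=f(Y):
- P(X,Z=0) = P(X,Y=0) + P(X,Y=1) + P(X,Y=3)
- P(X,Z=1) = P(X,Y=2)

I(X;Z) = I(X;f(Y)) = 0.0015 nats

Verification: 0.0104 ≥ 0.0015 ✓

Information cannot be created by processing; the function f can only lose information about X.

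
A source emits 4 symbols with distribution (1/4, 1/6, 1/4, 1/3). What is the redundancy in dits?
0.0123 dits

Redundancy measures how far a source is from maximum entropy:
R = H_max - H(X)

Maximum entropy for 4 symbols: H_max = log_10(4) = 0.6021 dits
Actual entropy: H(X) = 0.5898 dits
Redundancy: R = 0.6021 - 0.5898 = 0.0123 dits

This redundancy represents potential for compression: the source could be compressed by 0.0123 dits per symbol.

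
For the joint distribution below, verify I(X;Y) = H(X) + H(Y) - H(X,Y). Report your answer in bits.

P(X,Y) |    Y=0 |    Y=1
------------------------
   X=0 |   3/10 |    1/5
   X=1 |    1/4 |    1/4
I(X;Y) = 0.0073 bits

Mutual information has multiple equivalent forms:
- I(X;Y) = H(X) - H(X|Y)
- I(X;Y) = H(Y) - H(Y|X)
- I(X;Y) = H(X) + H(Y) - H(X,Y)

Computing all quantities:
H(X) = 1.0000, H(Y) = 0.9928, H(X,Y) = 1.9855
H(X|Y) = 0.9927, H(Y|X) = 0.9855

Verification:
H(X) - H(X|Y) = 1.0000 - 0.9927 = 0.0073
H(Y) - H(Y|X) = 0.9928 - 0.9855 = 0.0073
H(X) + H(Y) - H(X,Y) = 1.0000 + 0.9928 - 1.9855 = 0.0073

All forms give I(X;Y) = 0.0073 bits. ✓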